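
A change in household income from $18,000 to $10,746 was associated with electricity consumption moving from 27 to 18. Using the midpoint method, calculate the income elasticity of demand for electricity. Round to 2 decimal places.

%ΔQ = (18 − 27)/[(27+18)/2] = -9/22.5 ≈ -0.4000.
%ΔM = (10,746 − 18,000)/[(18,000+10,746)/2] = -7254/14373 ≈ -0.5047.
E_I = %ΔQ/%ΔM ≈ 0.79.
E_I ∈ (0,1): normal good (necessity).

0.79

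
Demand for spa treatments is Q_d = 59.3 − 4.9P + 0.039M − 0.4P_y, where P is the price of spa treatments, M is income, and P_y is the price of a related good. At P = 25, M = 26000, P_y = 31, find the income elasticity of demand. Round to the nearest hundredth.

Evaluating quantity at (P, M, P_y) gives Q_d = 59.3 − 4.9(25) + 0.039(26000) − 0.4(31) = 59.3 − 122.5 + 1014 − 12.4 = 938.4.
∂Q_d/∂M = +0.039, so E_I = 0.039·(26000/938.4) ≈ 1.08.
E_I > 1: normal good (luxury).

1.08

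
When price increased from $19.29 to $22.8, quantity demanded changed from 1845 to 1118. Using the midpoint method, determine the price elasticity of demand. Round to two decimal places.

-2.94

%ΔQ = (1118 − 1845)/[(1845 + 1118)/2] = -727/1481.5 ≈ -0.4907.
%ΔP = (22.8 − 19.29)/[(19.29 + 22.8)/2] = 3.51/21.045 ≈ 0.1668.
Arc elasticity E = %ΔQ/%ΔP ≈ -0.4907/0.1668 ≈ -2.94.
|E| > 1: demand is elastic over this range.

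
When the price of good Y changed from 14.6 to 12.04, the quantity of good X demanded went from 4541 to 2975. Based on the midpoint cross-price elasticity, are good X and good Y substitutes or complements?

%ΔQ_x = (2975 − 4541)/[(4541+2975)/2] = -1566/3758 ≈ -0.4167.
%ΔP_y = (12.04 − 14.6)/[(14.6+12.04)/2] ≈ -0.1922.
E_xy = -0.4167/-0.1922 ≈ 2.168.
E_xy > 0, so the goods are substitutes.

substitutes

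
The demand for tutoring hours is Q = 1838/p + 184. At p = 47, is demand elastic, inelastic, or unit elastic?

inelastic

At p = 47, Q = 223.1064.
dQ/dp = −1838/p² = −0.8321.
Point elasticity E = (dQ/dp)·(p/Q) = -0.8321 × 47/223.1064 ≈ -0.175.
|E| ≈ 0.175 < 1, so demand is inelastic.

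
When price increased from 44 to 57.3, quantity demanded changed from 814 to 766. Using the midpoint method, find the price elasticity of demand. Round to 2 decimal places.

-0.23

%Δq = (766 − 814)/[(814 + 766)/2] = -48/790 ≈ -0.0608.
%ΔP = (57.3 − 44)/[(44 + 57.3)/2] = 13.3/50.65 ≈ 0.2626.
Arc elasticity E = %Δq/%ΔP ≈ -0.0608/0.2626 ≈ -0.23.
|E| < 1: demand is inelastic over this range.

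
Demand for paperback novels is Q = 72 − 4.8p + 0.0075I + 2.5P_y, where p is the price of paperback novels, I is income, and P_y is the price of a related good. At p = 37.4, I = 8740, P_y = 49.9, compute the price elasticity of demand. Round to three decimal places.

-2.169

Evaluating quantity at (p, I, P_y) gives Q = 72 − 4.8(37.4) + 0.0075(8740) + 2.5(49.9) = 72 − 179.52 + 65.55 + 124.75 = 82.78.
∂Q/∂p = −4.8, so E_p = (−4.8)·(37.4/82.78) ≈ -2.169.
|E_p| > 1: demand is elastic.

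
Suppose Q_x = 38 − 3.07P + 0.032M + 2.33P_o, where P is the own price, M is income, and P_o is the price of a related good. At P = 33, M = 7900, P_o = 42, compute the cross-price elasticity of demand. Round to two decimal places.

Substituting, Q_x = 38 − 3.07(33) + 0.032(7900) + 2.33(42) = 38 − 101.31 + 252.8 + 97.86 = 287.35.
∂Q_x/∂P_o = +2.33, so E_xy = 2.33·(42/287.35) ≈ 0.34.
E_xy > 0: the goods are substitutes.

0.34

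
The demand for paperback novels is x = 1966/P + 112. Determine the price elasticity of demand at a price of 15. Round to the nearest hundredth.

At P = 15, x = 243.0667.
dx/dP = −1966/P² = −8.7378.
Point elasticity E = (dx/dP)·(P/x) = -8.7378 × 15/243.0667 ≈ -0.54.
|E| < 1, so demand is inelastic at this price.

-0.54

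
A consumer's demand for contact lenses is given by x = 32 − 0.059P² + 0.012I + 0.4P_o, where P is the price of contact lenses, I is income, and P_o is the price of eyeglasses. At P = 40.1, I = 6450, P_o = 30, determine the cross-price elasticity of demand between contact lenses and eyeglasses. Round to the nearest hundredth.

0.45

Substituting, x = 32 − 0.059(40.1)² + 0.012(6450) + 0.4(30) = 32 − 94.8726 + 77.4 + 12 = 26.5274.
∂x/∂P_o = +0.4, so E_xy = 0.4·(30/26.5274) ≈ 0.45.
E_xy > 0: the goods are substitutes.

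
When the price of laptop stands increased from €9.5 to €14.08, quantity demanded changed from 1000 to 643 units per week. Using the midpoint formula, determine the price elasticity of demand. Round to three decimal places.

-1.119

%ΔQ = (643 − 1000)/[(1000 + 643)/2] = -357/821.5 ≈ -0.4346.
%ΔP = (14.08 − 9.5)/[(9.5 + 14.08)/2] = 4.58/11.79 ≈ 0.3885.
Arc elasticity E = %ΔQ/%ΔP ≈ -0.4346/0.3885 ≈ -1.119.
|E| > 1: demand is elastic over this range.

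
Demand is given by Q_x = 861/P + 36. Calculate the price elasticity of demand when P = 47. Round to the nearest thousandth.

At P = 47, Q_x = 54.3191.
dQ_x/dP = −861/P² = −0.3898.
Point elasticity E = (dQ_x/dP)·(P/Q_x) = -0.3898 × 47/54.3191 ≈ -0.337.
|E| < 1, so demand is inelastic at this price.

-0.337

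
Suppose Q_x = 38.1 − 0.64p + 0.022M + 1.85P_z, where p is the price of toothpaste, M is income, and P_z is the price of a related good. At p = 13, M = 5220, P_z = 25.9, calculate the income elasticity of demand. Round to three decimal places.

Substituting, Q_x = 38.1 − 0.64(13) + 0.022(5220) + 1.85(25.9) = 38.1 − 8.32 + 114.84 + 47.915 = 192.535.
∂Q_x/∂M = +0.022, so E_I = 0.022·(5220/192.535) ≈ 0.596.
E_I ∈ (0,1): normal good (necessity).

0.596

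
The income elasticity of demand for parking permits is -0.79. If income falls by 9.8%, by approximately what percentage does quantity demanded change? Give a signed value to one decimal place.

7.7

%ΔQ ≈ E × %ΔI = (-0.79) × (-9.8%) ≈ 7.7%.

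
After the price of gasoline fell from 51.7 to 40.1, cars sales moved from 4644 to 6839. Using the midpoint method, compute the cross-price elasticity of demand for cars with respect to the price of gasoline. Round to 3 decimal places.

%ΔQ_x = (6839 − 4644)/[(4644+6839)/2] = 2195/5741.5 ≈ 0.3823.
%ΔP_y = (40.1 − 51.7)/[(51.7+40.1)/2] ≈ -0.2527.
E_xy = 0.3823/-0.2527 ≈ -1.513.
E_xy < 0, so cars and gasoline are complements.

-1.513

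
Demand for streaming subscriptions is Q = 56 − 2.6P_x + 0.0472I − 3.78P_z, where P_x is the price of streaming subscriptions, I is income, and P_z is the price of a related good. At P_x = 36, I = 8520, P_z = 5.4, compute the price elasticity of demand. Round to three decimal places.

At the given point, Q = 56 − 2.6(36) + 0.0472(8520) − 3.78(5.4) = 56 − 93.6 + 402.144 − 20.412 = 344.132.
∂Q/∂P_x = −2.6, so E_p = (−2.6)·(36/344.132) ≈ -0.272.
|E_p| < 1: demand is inelastic.

-0.272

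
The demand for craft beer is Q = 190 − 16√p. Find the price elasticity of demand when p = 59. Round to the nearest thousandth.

At p = 59, Q = 67.1017.
dQ/dp = −16/(2√p) = −16/(2·7.6811).
Point elasticity E = (dQ/dp)·(p/Q) = -1.0415 × 59/67.1017 ≈ -0.916.
|E| < 1, so demand is inelastic at this price.

-0.916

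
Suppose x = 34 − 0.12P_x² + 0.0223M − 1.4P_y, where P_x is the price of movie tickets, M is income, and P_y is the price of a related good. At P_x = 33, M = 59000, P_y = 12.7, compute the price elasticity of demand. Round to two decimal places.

-0.22

Substituting, x = 34 − 0.12(33)² + 0.0223(59000) − 1.4(12.7) = 34 − 130.68 + 1315.7 − 17.78 = 1201.24.
∂x/∂P_x = −2·0.12·P_x = -7.92, so E_p = -7.92·(33/1201.24) ≈ -0.22.
|E_p| < 1: demand is inelastic.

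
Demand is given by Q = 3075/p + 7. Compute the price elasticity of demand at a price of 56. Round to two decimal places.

At p = 56, Q = 61.9107.
dQ/dp = −3075/p² = −0.9805.
Point elasticity E = (dQ/dp)·(p/Q) = -0.9805 × 56/61.9107 ≈ -0.89.
|E| < 1, so demand is inelastic at this price.

-0.89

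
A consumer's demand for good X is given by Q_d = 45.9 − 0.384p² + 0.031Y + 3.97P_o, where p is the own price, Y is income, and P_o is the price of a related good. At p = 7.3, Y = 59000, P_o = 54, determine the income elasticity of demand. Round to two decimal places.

0.88

At the given point, Q_d = 45.9 − 0.384(7.3)² + 0.031(59000) + 3.97(54) = 45.9 − 20.4634 + 1829 + 214.38 = 2068.8166.
∂Q_d/∂Y = +0.031, so E_I = 0.031·(59000/2068.8166) ≈ 0.88.
E_I ∈ (0,1): normal good (necessity).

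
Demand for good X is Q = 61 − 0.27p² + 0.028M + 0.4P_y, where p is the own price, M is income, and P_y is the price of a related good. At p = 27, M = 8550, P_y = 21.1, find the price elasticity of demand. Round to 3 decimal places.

Evaluating quantity at (p, M, P_y) gives Q = 61 − 0.27(27)² + 0.028(8550) + 0.4(21.1) = 61 − 196.83 + 239.4 + 8.44 = 112.01.
∂Q/∂p = −2·0.27·p = -14.58, so E_p = -14.58·(27/112.01) ≈ -3.515.
|E_p| > 1: demand is elastic.

-3.515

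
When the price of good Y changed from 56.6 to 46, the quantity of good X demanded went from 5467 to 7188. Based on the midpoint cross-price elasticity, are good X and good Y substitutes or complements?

%ΔQ_x = (7188 − 5467)/[(5467+7188)/2] = 1721/6327.5 ≈ 0.2720.
%ΔP_y = (46 − 56.6)/[(56.6+46)/2] ≈ -0.2066.
E_xy = 0.2720/-0.2066 ≈ -1.316.
E_xy < 0, so the goods are complements.

complements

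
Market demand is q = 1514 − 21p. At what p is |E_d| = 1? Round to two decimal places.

For linear demand q = a − bp, E = −bp/(a − bp). |E| = 1 ⇒ bp = a − bp ⇒ p = a/(2b).
p = 1514/(2·21) ≈ 36.05.

36.05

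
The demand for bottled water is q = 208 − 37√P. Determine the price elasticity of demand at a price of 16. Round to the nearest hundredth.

At P = 16, q = 60.
dq/dP = −37/(2√P) = −37/(2·4).
Point elasticity E = (dq/dP)·(P/q) = -4.625 × 16/60 ≈ -1.23.
|E| > 1, so demand is elastic at this price.

-1.23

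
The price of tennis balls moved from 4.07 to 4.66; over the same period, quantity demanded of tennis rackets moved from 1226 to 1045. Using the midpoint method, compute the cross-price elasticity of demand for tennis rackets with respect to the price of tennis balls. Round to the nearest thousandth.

-1.179

%ΔQ_x = (1045 − 1226)/[(1226+1045)/2] = -181/1135.5 ≈ -0.1594.
%ΔP_y = (4.66 − 4.07)/[(4.07+4.66)/2] ≈ 0.1352.
E_xy = -0.1594/0.1352 ≈ -1.179.
E_xy < 0, so tennis rackets and tennis balls are complements.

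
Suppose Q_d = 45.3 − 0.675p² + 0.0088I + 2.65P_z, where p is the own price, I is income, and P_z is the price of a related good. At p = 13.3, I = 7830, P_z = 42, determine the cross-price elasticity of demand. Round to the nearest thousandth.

First evaluate Q_d: 45.3 − 0.675(13.3)² + 0.0088(7830) + 2.65(42) = 45.3 − 119.4008 + 68.904 + 111.3 = 106.1033.
∂Q_d/∂P_z = +2.65, so E_xy = 2.65·(42/106.1033) ≈ 1.049.
E_xy > 0: the goods are substitutes.

1.049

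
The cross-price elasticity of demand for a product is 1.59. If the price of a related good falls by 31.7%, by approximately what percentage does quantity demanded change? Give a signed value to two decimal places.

%ΔQ ≈ E × %ΔP_y = (1.59) × (-31.7%) ≈ -50.40%.

-50.40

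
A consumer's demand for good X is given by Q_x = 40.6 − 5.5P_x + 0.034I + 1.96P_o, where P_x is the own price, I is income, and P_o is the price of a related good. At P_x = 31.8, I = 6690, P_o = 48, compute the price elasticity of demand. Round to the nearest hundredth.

At the given point, Q_x = 40.6 − 5.5(31.8) + 0.034(6690) + 1.96(48) = 40.6 − 174.9 + 227.46 + 94.08 = 187.24.
∂Q_x/∂P_x = −5.5, so E_p = (−5.5)·(31.8/187.24) ≈ -0.93.
|E_p| < 1: demand is inelastic.

-0.93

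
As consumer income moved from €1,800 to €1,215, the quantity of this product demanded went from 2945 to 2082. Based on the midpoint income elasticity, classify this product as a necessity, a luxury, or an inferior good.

necessity

%ΔQ = (2082 − 2945)/[(2945+2082)/2] = -863/2513.5 ≈ -0.3433.
%ΔY = (1,215 − 1,800)/[(1,800+1,215)/2] = -585/1507.5 ≈ -0.3881.
E_I = %ΔQ/%ΔY ≈ 0.885.
E_I ∈ (0,1): normal good (necessity).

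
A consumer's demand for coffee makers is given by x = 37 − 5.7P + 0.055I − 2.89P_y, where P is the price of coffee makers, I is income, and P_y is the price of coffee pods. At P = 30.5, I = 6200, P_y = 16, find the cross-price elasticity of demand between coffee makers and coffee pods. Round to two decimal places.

At the given point, x = 37 − 5.7(30.5) + 0.055(6200) − 2.89(16) = 37 − 173.85 + 341 − 46.24 = 157.91.
∂x/∂P_y = −2.89, so E_xy = -2.89·(16/157.91) ≈ -0.29.
E_xy < 0: the goods are complements.

-0.29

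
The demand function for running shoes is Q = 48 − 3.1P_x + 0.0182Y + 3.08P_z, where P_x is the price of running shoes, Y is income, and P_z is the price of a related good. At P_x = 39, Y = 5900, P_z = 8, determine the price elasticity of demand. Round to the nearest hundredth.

-2.04

First evaluate Q: 48 − 3.1(39) + 0.0182(5900) + 3.08(8) = 48 − 120.9 + 107.38 + 24.64 = 59.12.
∂Q/∂P_x = −3.1, so E_p = (−3.1)·(39/59.12) ≈ -2.04.
|E_p| > 1: demand is elastic.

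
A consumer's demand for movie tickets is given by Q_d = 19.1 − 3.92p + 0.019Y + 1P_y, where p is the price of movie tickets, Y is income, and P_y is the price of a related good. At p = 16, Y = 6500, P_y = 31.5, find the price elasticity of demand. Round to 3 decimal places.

Evaluating quantity at (p, Y, P_y) gives Q_d = 19.1 − 3.92(16) + 0.019(6500) + 1(31.5) = 19.1 − 62.72 + 123.5 + 31.5 = 111.38.
∂Q_d/∂p = −3.92, so E_p = (−3.92)·(16/111.38) ≈ -0.563.
|E_p| < 1: demand is inelastic.

-0.563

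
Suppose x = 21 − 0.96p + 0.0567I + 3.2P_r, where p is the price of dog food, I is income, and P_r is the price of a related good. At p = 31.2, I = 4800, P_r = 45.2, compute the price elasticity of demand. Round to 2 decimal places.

Evaluating quantity at (p, I, P_r) gives x = 21 − 0.96(31.2) + 0.0567(4800) + 3.2(45.2) = 21 − 29.952 + 272.16 + 144.64 = 407.848.
∂x/∂p = −0.96, so E_p = (−0.96)·(31.2/407.848) ≈ -0.07.
|E_p| < 1: demand is inelastic.

-0.07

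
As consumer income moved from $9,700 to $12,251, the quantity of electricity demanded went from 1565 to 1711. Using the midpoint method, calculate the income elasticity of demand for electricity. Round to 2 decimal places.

0.38

%ΔQ = (1711 − 1565)/[(1565+1711)/2] = 146/1638 ≈ 0.0891.
%ΔI = (12,251 − 9,700)/[(9,700+12,251)/2] = 2551/10975.5 ≈ 0.2324.
E_I = %ΔQ/%ΔI ≈ 0.38.
E_I ∈ (0,1): normal good (necessity).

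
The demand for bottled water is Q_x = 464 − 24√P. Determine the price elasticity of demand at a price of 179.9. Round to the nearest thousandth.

At P = 179.9, Q_x = 142.0957.
dQ_x/dP = −24/(2√P) = −24/(2·13.4127).
Point elasticity E = (dQ_x/dP)·(P/Q_x) = -0.8947 × 179.9/142.0957 ≈ -1.133.
|E| > 1, so demand is elastic at this price.

-1.133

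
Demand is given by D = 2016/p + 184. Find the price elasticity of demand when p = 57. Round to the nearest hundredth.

At p = 57, D = 219.3684.
dD/dp = −2016/p² = −0.6205.
Point elasticity E = (dD/dp)·(p/D) = -0.6205 × 57/219.3684 ≈ -0.16.
|E| < 1, so demand is inelastic at this price.

-0.16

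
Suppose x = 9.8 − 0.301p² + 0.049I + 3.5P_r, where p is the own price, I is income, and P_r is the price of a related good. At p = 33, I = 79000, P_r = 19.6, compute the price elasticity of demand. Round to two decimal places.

-0.18

x = 9.8 − 0.301(33)² + 0.049(79000) + 3.5(19.6) = 9.8 − 327.789 + 3871 + 68.6 = 3621.611.
∂x/∂p = −2·0.301·p = -19.866, so E_p = -19.866·(33/3621.611) ≈ -0.18.
|E_p| < 1: demand is inelastic.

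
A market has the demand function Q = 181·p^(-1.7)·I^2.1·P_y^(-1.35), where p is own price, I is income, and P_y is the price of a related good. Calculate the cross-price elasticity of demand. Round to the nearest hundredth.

-1.35

For a Cobb–Douglas (constant-elasticity) form Q = A·P_y^α·…, the elasticity with respect to P_y equals the exponent α at every point.
Here the exponent on P_y is -1.35, so the cross-price elasticity of demand is -1.35.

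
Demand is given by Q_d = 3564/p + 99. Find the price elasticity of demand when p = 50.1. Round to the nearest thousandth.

At p = 50.1, Q_d = 170.1377.
dQ_d/dp = −3564/p² = −1.4199.
Point elasticity E = (dQ_d/dp)·(p/Q_d) = -1.4199 × 50.1/170.1377 ≈ -0.418.
|E| < 1, so demand is inelastic at this price.

-0.418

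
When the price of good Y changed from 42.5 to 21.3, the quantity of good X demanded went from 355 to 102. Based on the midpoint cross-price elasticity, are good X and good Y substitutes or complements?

substitutes

%ΔQ_x = (102 − 355)/[(355+102)/2] = -253/228.5 ≈ -1.1072.
%ΔP_y = (21.3 − 42.5)/[(42.5+21.3)/2] ≈ -0.6646.
E_xy = -1.1072/-0.6646 ≈ 1.666.
E_xy > 0, so the goods are substitutes.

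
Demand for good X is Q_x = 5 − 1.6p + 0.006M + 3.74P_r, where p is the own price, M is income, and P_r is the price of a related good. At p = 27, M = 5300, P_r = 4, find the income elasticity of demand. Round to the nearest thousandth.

3.715

Evaluating quantity at (p, M, P_r) gives Q_x = 5 − 1.6(27) + 0.006(5300) + 3.74(4) = 5 − 43.2 + 31.8 + 14.96 = 8.56.
∂Q_x/∂M = +0.006, so E_I = 0.006·(5300/8.56) ≈ 3.715.
E_I > 1: normal good (luxury).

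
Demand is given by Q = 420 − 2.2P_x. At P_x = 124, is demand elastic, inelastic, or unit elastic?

elastic

At P_x = 124, Q = 147.2.
dQ/dP_x = −2.2.
Point elasticity E = (dQ/dP_x)·(P_x/Q) = -2.2 × 124/147.2 ≈ -1.853.
|E| ≈ 1.853 > 1, so demand is elastic.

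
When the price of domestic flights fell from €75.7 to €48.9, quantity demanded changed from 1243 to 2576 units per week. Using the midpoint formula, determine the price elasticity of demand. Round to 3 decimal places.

%ΔQ = (2576 − 1243)/[(1243 + 2576)/2] = 1333/1909.5 ≈ 0.6981.
%ΔP = (48.9 − 75.7)/[(75.7 + 48.9)/2] = -26.8/62.3 ≈ -0.4302.
Arc elasticity E = %ΔQ/%ΔP ≈ 0.6981/-0.4302 ≈ -1.623.
|E| > 1: demand is elastic over this range.

-1.623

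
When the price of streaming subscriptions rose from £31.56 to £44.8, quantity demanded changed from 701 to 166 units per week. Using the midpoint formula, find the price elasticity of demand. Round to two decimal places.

-3.56

%ΔQ = (166 − 701)/[(701 + 166)/2] = -535/433.5 ≈ -1.2341.
%ΔP = (44.8 − 31.56)/[(31.56 + 44.8)/2] = 13.24/38.18 ≈ 0.3468.
Arc elasticity E = %ΔQ/%ΔP ≈ -1.2341/0.3468 ≈ -3.56.
|E| > 1: demand is elastic over this range.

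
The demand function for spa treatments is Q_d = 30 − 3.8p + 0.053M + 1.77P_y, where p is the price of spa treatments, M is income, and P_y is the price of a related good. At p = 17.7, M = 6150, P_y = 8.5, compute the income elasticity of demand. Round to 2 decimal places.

1.07

At the given point, Q_d = 30 − 3.8(17.7) + 0.053(6150) + 1.77(8.5) = 30 − 67.26 + 325.95 + 15.045 = 303.735.
∂Q_d/∂M = +0.053, so E_I = 0.053·(6150/303.735) ≈ 1.07.
E_I > 1: normal good (luxury).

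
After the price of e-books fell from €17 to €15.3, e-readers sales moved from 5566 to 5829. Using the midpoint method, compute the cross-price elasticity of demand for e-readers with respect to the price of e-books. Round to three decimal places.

%ΔQ_x = (5829 − 5566)/[(5566+5829)/2] = 263/5697.5 ≈ 0.0462.
%ΔP_y = (15.3 − 17)/[(17+15.3)/2] ≈ -0.1053.
E_xy = 0.0462/-0.1053 ≈ -0.439.
E_xy < 0, so e-readers and e-books are complements.

-0.439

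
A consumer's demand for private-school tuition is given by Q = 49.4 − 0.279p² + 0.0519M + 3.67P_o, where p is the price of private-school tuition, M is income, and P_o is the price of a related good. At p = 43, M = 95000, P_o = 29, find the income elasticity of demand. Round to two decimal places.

Substituting, Q = 49.4 − 0.279(43)² + 0.0519(95000) + 3.67(29) = 49.4 − 515.871 + 4930.5 + 106.43 = 4570.459.
∂Q/∂M = +0.0519, so E_I = 0.0519·(95000/4570.459) ≈ 1.08.
E_I > 1: normal good (luxury).

1.08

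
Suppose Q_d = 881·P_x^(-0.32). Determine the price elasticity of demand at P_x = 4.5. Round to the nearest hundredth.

-0.32

For a Cobb–Douglas (constant-elasticity) form Q_d = A·P_x^α·…, the elasticity with respect to P_x equals the exponent α at every point.
Here the exponent on P_x is -0.32, so the price elasticity of demand is -0.32.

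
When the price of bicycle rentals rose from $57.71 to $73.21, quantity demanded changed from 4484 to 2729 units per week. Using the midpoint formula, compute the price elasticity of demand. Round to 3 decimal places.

%Δq = (2729 − 4484)/[(4484 + 2729)/2] = -1755/3606.5 ≈ -0.4866.
%ΔP = (73.21 − 57.71)/[(57.71 + 73.21)/2] = 15.5/65.46 ≈ 0.2368.
Arc elasticity E = %Δq/%ΔP ≈ -0.4866/0.2368 ≈ -2.055.
|E| > 1: demand is elastic over this range.

-2.055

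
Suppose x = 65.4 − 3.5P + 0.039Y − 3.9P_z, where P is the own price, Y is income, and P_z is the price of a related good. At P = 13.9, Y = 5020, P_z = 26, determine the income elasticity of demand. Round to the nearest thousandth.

At the given point, x = 65.4 − 3.5(13.9) + 0.039(5020) − 3.9(26) = 65.4 − 48.65 + 195.78 − 101.4 = 111.13.
∂x/∂Y = +0.039, so E_I = 0.039·(5020/111.13) ≈ 1.762.
E_I > 1: normal good (luxury).

1.762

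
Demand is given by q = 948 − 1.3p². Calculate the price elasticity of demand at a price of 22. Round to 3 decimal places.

-3.947

At p = 22, q = 318.8.
dq/dp = −2·1.3·p = −57.2.
Point elasticity E = (dq/dp)·(p/q) = -57.2 × 22/318.8 ≈ -3.947.
|E| > 1, so demand is elastic at this price.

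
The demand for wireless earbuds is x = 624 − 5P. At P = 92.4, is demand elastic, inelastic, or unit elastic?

elastic

At P = 92.4, x = 162.
dx/dP = −5.
Point elasticity E = (dx/dP)·(P/x) = -5 × 92.4/162 ≈ -2.852.
|E| ≈ 2.852 > 1, so demand is elastic.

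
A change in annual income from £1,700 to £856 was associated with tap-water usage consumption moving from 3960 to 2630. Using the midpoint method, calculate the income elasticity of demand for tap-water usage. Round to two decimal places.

%ΔQ = (2630 − 3960)/[(3960+2630)/2] = -1330/3295 ≈ -0.4036.
%ΔI = (856 − 1,700)/[(1,700+856)/2] = -844/1278 ≈ -0.6604.
E_I = %ΔQ/%ΔI ≈ 0.61.
E_I ∈ (0,1): normal good (necessity).

0.61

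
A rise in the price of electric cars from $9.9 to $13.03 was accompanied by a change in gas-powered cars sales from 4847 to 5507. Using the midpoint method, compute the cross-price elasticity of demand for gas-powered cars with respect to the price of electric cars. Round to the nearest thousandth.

0.467

%ΔQ_x = (5507 − 4847)/[(4847+5507)/2] = 660/5177 ≈ 0.1275.
%ΔP_y = (13.03 − 9.9)/[(9.9+13.03)/2] ≈ 0.2730.
E_xy = 0.1275/0.2730 ≈ 0.467.
E_xy > 0, so gas-powered cars and electric cars are substitutes.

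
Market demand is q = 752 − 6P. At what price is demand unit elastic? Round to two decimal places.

For linear demand q = a − bP, E = −bP/(a − bP). |E| = 1 ⇒ bP = a − bP ⇒ P = a/(2b).
P = 752/(2·6) ≈ 62.67.

62.67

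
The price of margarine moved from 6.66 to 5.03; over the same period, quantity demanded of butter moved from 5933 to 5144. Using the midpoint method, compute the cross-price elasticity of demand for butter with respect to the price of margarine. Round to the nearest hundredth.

%ΔQ_x = (5144 − 5933)/[(5933+5144)/2] = -789/5538.5 ≈ -0.1425.
%ΔP_y = (5.03 − 6.66)/[(6.66+5.03)/2] ≈ -0.2789.
E_xy = -0.1425/-0.2789 ≈ 0.51.
E_xy > 0, so butter and margarine are substitutes.

0.51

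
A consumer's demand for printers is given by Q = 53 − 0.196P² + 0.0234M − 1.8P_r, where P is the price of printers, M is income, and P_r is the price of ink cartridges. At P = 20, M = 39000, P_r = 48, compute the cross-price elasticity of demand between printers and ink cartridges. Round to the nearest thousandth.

-0.108

First evaluate Q: 53 − 0.196(20)² + 0.0234(39000) − 1.8(48) = 53 − 78.4 + 912.6 − 86.4 = 800.8.
∂Q/∂P_r = −1.8, so E_xy = -1.8·(48/800.8) ≈ -0.108.
E_xy < 0: the goods are complements.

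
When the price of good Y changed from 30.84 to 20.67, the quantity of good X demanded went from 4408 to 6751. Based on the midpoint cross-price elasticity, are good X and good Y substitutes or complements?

complements

%ΔQ_x = (6751 − 4408)/[(4408+6751)/2] = 2343/5579.5 ≈ 0.4199.
%ΔP_y = (20.67 − 30.84)/[(30.84+20.67)/2] ≈ -0.3949.
E_xy = 0.4199/-0.3949 ≈ -1.063.
E_xy < 0, so the goods are complements.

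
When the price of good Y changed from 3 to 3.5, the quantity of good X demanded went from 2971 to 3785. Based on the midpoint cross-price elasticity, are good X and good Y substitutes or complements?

%ΔQ_x = (3785 − 2971)/[(2971+3785)/2] = 814/3378 ≈ 0.2410.
%ΔP_y = (3.5 − 3)/[(3+3.5)/2] ≈ 0.1538.
E_xy = 0.2410/0.1538 ≈ 1.566.
E_xy > 0, so the goods are substitutes.

substitutes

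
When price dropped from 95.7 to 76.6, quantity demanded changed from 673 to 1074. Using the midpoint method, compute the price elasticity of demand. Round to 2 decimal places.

-2.07

%Δq = (1074 − 673)/[(673 + 1074)/2] = 401/873.5 ≈ 0.4591.
%ΔP = (76.6 − 95.7)/[(95.7 + 76.6)/2] = -19.1/86.15 ≈ -0.2217.
Arc elasticity E = %Δq/%ΔP ≈ 0.4591/-0.2217 ≈ -2.07.
|E| > 1: demand is elastic over this range.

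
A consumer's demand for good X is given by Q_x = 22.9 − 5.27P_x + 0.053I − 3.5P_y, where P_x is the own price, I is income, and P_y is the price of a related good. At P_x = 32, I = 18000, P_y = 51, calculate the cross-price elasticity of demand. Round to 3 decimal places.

-0.283

Substituting, Q_x = 22.9 − 5.27(32) + 0.053(18000) − 3.5(51) = 22.9 − 168.64 + 954 − 178.5 = 629.76.
∂Q_x/∂P_y = −3.5, so E_xy = -3.5·(51/629.76) ≈ -0.283.
E_xy < 0: the goods are complements.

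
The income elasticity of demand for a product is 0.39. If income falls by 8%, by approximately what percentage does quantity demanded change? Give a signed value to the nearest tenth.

-3.1

%ΔQ ≈ E × %ΔI = (0.39) × (-8%) ≈ -3.1%.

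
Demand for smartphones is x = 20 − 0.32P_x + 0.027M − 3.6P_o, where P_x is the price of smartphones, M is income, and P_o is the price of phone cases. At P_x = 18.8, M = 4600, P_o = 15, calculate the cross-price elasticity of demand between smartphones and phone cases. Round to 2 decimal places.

-0.64

First evaluate x: 20 − 0.32(18.8) + 0.027(4600) − 3.6(15) = 20 − 6.016 + 124.2 − 54 = 84.184.
∂x/∂P_o = −3.6, so E_xy = -3.6·(15/84.184) ≈ -0.64.
E_xy < 0: the goods are complements.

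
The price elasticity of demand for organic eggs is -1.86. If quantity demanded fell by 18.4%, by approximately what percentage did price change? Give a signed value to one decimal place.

%ΔQ ≈ E × %ΔP ⇒ %ΔP = %ΔQ / E = (-18.4%)/(-1.86) ≈ 9.9%.

9.9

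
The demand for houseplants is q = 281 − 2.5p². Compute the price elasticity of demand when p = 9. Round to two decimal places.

-5.16

At p = 9, q = 78.5.
dq/dp = −2·2.5·p = −45.
Point elasticity E = (dq/dp)·(p/q) = -45 × 9/78.5 ≈ -5.16.
|E| > 1, so demand is elastic at this price.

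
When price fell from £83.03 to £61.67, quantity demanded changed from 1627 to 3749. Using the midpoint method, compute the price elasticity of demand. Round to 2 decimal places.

-2.67

%ΔQ = (3749 − 1627)/[(1627 + 3749)/2] = 2122/2688 ≈ 0.7894.
%Δp = (61.67 − 83.03)/[(83.03 + 61.67)/2] = -21.36/72.35 ≈ -0.2952.
Arc elasticity E = %ΔQ/%Δp ≈ 0.7894/-0.2952 ≈ -2.67.
|E| > 1: demand is elastic over this range.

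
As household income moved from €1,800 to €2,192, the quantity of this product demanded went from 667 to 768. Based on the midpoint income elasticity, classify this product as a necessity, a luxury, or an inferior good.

necessity

%ΔQ = (768 − 667)/[(667+768)/2] = 101/717.5 ≈ 0.1408.
%ΔI = (2,192 − 1,800)/[(1,800+2,192)/2] = 392/1996 ≈ 0.1964.
E_I = %ΔQ/%ΔI ≈ 0.717.
E_I ∈ (0,1): normal good (necessity).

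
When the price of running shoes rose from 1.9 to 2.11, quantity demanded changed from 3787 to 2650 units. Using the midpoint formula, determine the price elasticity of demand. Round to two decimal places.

%Δq = (2650 − 3787)/[(3787 + 2650)/2] = -1137/3218.5 ≈ -0.3533.
%ΔP = (2.11 − 1.9)/[(1.9 + 2.11)/2] = 0.21/2.005 ≈ 0.1047.
Arc elasticity E = %Δq/%ΔP ≈ -0.3533/0.1047 ≈ -3.37.
|E| > 1: demand is elastic over this range.

-3.37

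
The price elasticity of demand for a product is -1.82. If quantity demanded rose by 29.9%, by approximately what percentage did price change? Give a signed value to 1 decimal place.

-16.4

%ΔQ ≈ E × %ΔP ⇒ %ΔP = %ΔQ / E = (29.9%)/(-1.82) ≈ -16.4%.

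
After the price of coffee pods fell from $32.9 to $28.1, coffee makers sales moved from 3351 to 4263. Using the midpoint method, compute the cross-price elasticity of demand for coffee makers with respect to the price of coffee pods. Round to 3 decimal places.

%ΔQ_x = (4263 − 3351)/[(3351+4263)/2] = 912/3807 ≈ 0.2396.
%ΔP_y = (28.1 − 32.9)/[(32.9+28.1)/2] ≈ -0.1574.
E_xy = 0.2396/-0.1574 ≈ -1.522.
E_xy < 0, so coffee makers and coffee pods are complements.

-1.522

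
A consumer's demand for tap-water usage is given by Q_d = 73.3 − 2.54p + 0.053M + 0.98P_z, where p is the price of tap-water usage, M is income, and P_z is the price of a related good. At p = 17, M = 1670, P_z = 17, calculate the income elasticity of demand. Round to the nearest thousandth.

0.654

Evaluating quantity at (p, M, P_z) gives Q_d = 73.3 − 2.54(17) + 0.053(1670) + 0.98(17) = 73.3 − 43.18 + 88.51 + 16.66 = 135.29.
∂Q_d/∂M = +0.053, so E_I = 0.053·(1670/135.29) ≈ 0.654.
E_I ∈ (0,1): normal good (necessity).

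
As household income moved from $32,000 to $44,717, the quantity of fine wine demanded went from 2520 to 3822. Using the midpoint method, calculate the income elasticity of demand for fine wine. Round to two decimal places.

1.24

%ΔQ = (3822 − 2520)/[(2520+3822)/2] = 1302/3171 ≈ 0.4106.
%ΔM = (44,717 − 32,000)/[(32,000+44,717)/2] = 12717/38358.5 ≈ 0.3315.
E_I = %ΔQ/%ΔM ≈ 1.24.
E_I > 1: normal good (luxury).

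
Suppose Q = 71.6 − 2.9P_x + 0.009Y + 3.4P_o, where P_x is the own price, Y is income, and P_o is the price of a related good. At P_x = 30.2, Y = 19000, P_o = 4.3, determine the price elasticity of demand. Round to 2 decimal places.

-0.52

At the given point, Q = 71.6 − 2.9(30.2) + 0.009(19000) + 3.4(4.3) = 71.6 − 87.58 + 171 + 14.62 = 169.64.
∂Q/∂P_x = −2.9, so E_p = (−2.9)·(30.2/169.64) ≈ -0.52.
|E_p| < 1: demand is inelastic.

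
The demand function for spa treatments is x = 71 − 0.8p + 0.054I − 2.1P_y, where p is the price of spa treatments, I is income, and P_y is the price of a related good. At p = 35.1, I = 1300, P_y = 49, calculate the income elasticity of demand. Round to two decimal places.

At the given point, x = 71 − 0.8(35.1) + 0.054(1300) − 2.1(49) = 71 − 28.08 + 70.2 − 102.9 = 10.22.
∂x/∂I = +0.054, so E_I = 0.054·(1300/10.22) ≈ 6.87.
E_I > 1: normal good (luxury).

6.87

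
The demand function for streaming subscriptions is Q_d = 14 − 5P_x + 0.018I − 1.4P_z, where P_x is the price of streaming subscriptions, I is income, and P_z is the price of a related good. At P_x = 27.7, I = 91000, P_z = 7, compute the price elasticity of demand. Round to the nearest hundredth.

-0.09

At the given point, Q_d = 14 − 5(27.7) + 0.018(91000) − 1.4(7) = 14 − 138.5 + 1638 − 9.8 = 1503.7.
∂Q_d/∂P_x = −5, so E_p = (−5)·(27.7/1503.7) ≈ -0.09.
|E_p| < 1: demand is inelastic.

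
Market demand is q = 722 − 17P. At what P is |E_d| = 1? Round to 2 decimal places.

For linear demand q = a − bP, E = −bP/(a − bP). |E| = 1 ⇒ bP = a − bP ⇒ P = a/(2b).
P = 722/(2·17) ≈ 21.24.

21.24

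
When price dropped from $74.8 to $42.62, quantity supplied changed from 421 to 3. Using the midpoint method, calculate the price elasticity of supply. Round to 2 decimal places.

3.60

%ΔQ = (3 − 421)/[(421 + 3)/2] = -418/212 ≈ -1.9717.
%Δp = (42.62 − 74.8)/[(74.8 + 42.62)/2] = -32.18/58.71 ≈ -0.5481.
Arc elasticity E = %ΔQ/%Δp ≈ -1.9717/-0.5481 ≈ 3.60.
|E| > 1: supply is elastic over this range.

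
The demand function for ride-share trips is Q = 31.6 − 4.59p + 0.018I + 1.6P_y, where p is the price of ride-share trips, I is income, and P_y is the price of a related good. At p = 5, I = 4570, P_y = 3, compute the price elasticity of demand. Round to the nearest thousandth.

-0.240

First evaluate Q: 31.6 − 4.59(5) + 0.018(4570) + 1.6(3) = 31.6 − 22.95 + 82.26 + 4.8 = 95.71.
∂Q/∂p = −4.59, so E_p = (−4.59)·(5/95.71) ≈ -0.240.
|E_p| < 1: demand is inelastic.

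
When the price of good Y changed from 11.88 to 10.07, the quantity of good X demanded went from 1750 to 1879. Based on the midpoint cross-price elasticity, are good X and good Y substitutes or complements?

%ΔQ_x = (1879 − 1750)/[(1750+1879)/2] = 129/1814.5 ≈ 0.0711.
%ΔP_y = (10.07 − 11.88)/[(11.88+10.07)/2] ≈ -0.1649.
E_xy = 0.0711/-0.1649 ≈ -0.431.
E_xy < 0, so the goods are complements.

complements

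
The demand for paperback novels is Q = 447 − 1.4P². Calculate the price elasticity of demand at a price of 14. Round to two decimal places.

At P = 14, Q = 172.6.
dQ/dP = −2·1.4·P = −39.2.
Point elasticity E = (dQ/dP)·(P/Q) = -39.2 × 14/172.6 ≈ -3.18.
|E| > 1, so demand is elastic at this price.

-3.18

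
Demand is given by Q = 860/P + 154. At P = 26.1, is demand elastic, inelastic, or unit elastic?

inelastic

At P = 26.1, Q = 186.9502.
dQ/dP = −860/P² = −1.2625.
Point elasticity E = (dQ/dP)·(P/Q) = -1.2625 × 26.1/186.9502 ≈ -0.176.
|E| ≈ 0.176 < 1, so demand is inelastic.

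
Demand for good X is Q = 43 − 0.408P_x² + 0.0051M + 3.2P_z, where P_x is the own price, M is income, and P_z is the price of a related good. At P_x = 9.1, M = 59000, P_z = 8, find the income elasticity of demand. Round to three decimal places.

Q = 43 − 0.408(9.1)² + 0.0051(59000) + 3.2(8) = 43 − 33.7865 + 300.9 + 25.6 = 335.7135.
∂Q/∂M = +0.0051, so E_I = 0.0051·(59000/335.7135) ≈ 0.896.
E_I ∈ (0,1): normal good (necessity).

0.896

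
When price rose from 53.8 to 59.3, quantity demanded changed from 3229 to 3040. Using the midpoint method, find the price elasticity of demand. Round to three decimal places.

%ΔQ = (3040 − 3229)/[(3229 + 3040)/2] = -189/3134.5 ≈ -0.0603.
%ΔP = (59.3 − 53.8)/[(53.8 + 59.3)/2] = 5.5/56.55 ≈ 0.0973.
Arc elasticity E = %ΔQ/%ΔP ≈ -0.0603/0.0973 ≈ -0.620.
|E| < 1: demand is inelastic over this range.

-0.620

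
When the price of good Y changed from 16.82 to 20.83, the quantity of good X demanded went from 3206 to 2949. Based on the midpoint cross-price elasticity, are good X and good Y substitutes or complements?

%ΔQ_x = (2949 − 3206)/[(3206+2949)/2] = -257/3077.5 ≈ -0.0835.
%ΔP_y = (20.83 − 16.82)/[(16.82+20.83)/2] ≈ 0.2130.
E_xy = -0.0835/0.2130 ≈ -0.392.
E_xy < 0, so the goods are complements.

complements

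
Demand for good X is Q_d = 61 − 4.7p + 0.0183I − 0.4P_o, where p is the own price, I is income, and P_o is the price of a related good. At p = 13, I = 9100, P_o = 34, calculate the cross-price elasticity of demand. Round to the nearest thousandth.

Q_d = 61 − 4.7(13) + 0.0183(9100) − 0.4(34) = 61 − 61.1 + 166.53 − 13.6 = 152.83.
∂Q_d/∂P_o = −0.4, so E_xy = -0.4·(34/152.83) ≈ -0.089.
E_xy < 0: the goods are complements.

-0.089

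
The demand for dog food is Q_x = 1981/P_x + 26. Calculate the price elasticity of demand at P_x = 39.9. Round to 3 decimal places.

-0.656

At P_x = 39.9, Q_x = 75.6491.
dQ_x/dP_x = −1981/P_x² = −1.2443.
Point elasticity E = (dQ_x/dP_x)·(P_x/Q_x) = -1.2443 × 39.9/75.6491 ≈ -0.656.
|E| < 1, so demand is inelastic at this price.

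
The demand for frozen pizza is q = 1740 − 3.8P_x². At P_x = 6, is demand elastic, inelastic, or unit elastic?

At P_x = 6, q = 1603.2.
dq/dP_x = −2·3.8·P_x = −45.6.
Point elasticity E = (dq/dP_x)·(P_x/q) = -45.6 × 6/1603.2 ≈ -0.171.
|E| ≈ 0.171 < 1, so demand is inelastic.

inelastic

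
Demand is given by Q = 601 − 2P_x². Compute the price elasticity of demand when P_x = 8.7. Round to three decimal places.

-0.673

At P_x = 8.7, Q = 449.62.
dQ/dP_x = −2·2·P_x = −34.8.
Point elasticity E = (dQ/dP_x)·(P_x/Q) = -34.8 × 8.7/449.62 ≈ -0.673.
|E| < 1, so demand is inelastic at this price.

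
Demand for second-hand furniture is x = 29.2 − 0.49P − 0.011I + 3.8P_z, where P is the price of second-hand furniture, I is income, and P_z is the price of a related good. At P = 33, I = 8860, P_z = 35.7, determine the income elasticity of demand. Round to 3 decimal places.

First evaluate x: 29.2 − 0.49(33) − 0.011(8860) + 3.8(35.7) = 29.2 − 16.17 − 97.46 + 135.66 = 51.23.
∂x/∂I = −0.011, so E_I = -0.011·(8860/51.23) ≈ -1.902.
E_I < 0: inferior good.

-1.902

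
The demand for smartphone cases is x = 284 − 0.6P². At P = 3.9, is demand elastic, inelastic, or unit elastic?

At P = 3.9, x = 274.874.
dx/dP = −2·0.6·P = −4.68.
Point elasticity E = (dx/dP)·(P/x) = -4.68 × 3.9/274.874 ≈ -0.066.
|E| ≈ 0.066 < 1, so demand is inelastic.

inelastic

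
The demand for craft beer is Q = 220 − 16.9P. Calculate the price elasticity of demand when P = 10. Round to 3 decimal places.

-3.314

At P = 10, Q = 51.
dQ/dP = −16.9.
Point elasticity E = (dQ/dP)·(P/Q) = -16.9 × 10/51 ≈ -3.314.
|E| > 1, so demand is elastic at this price.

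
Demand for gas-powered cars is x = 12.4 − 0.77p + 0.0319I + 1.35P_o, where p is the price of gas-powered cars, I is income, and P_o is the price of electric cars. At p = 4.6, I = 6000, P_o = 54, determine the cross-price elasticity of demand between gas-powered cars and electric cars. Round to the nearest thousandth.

x = 12.4 − 0.77(4.6) + 0.0319(6000) + 1.35(54) = 12.4 − 3.542 + 191.4 + 72.9 = 273.158.
∂x/∂P_o = +1.35, so E_xy = 1.35·(54/273.158) ≈ 0.267.
E_xy > 0: the goods are substitutes.

0.267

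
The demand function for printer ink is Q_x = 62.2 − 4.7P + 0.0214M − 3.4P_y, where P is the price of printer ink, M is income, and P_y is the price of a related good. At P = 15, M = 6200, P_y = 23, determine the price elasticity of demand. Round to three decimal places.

-1.527

First evaluate Q_x: 62.2 − 4.7(15) + 0.0214(6200) − 3.4(23) = 62.2 − 70.5 + 132.68 − 78.2 = 46.18.
∂Q_x/∂P = −4.7, so E_p = (−4.7)·(15/46.18) ≈ -1.527.
|E_p| > 1: demand is elastic.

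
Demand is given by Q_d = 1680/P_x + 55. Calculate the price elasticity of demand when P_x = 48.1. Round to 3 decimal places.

At P_x = 48.1, Q_d = 89.9272.
dQ_d/dP_x = −1680/P_x² = −0.7261.
Point elasticity E = (dQ_d/dP_x)·(P_x/Q_d) = -0.7261 × 48.1/89.9272 ≈ -0.388.
|E| < 1, so demand is inelastic at this price.

-0.388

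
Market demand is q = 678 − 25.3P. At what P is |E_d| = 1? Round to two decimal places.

For linear demand q = a − bP, E = −bP/(a − bP). |E| = 1 ⇒ bP = a − bP ⇒ P = a/(2b).
P = 678/(2·25.3) ≈ 13.40.

13.40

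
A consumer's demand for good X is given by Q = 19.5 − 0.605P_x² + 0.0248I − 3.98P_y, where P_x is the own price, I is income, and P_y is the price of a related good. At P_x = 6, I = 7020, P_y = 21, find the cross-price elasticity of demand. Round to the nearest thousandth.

-0.947

At the given point, Q = 19.5 − 0.605(6)² + 0.0248(7020) − 3.98(21) = 19.5 − 21.78 + 174.096 − 83.58 = 88.236.
∂Q/∂P_y = −3.98, so E_xy = -3.98·(21/88.236) ≈ -0.947.
E_xy < 0: the goods are complements.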